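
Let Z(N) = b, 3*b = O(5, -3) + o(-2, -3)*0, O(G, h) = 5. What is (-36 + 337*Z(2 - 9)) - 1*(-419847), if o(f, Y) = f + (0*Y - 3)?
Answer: 1261118/3 ≈ 4.2037e+5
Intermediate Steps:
o(f, Y) = -3 + f (o(f, Y) = f + (0 - 3) = f - 3 = -3 + f)
b = 5/3 (b = (5 + (-3 - 2)*0)/3 = (5 - 5*0)/3 = (5 + 0)/3 = (⅓)*5 = 5/3 ≈ 1.6667)
Z(N) = 5/3
(-36 + 337*Z(2 - 9)) - 1*(-419847) = (-36 + 337*(5/3)) - 1*(-419847) = (-36 + 1685/3) + 419847 = 1577/3 + 419847 = 1261118/3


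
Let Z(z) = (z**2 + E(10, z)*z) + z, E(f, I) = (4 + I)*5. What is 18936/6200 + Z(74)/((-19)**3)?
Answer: -10432497/5315725 ≈ -1.9626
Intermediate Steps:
E(f, I) = 20 + 5*I
Z(z) = z + z**2 + z*(20 + 5*z) (Z(z) = (z**2 + (20 + 5*z)*z) + z = (z**2 + z*(20 + 5*z)) + z = z + z**2 + z*(20 + 5*z))
18936/6200 + Z(74)/((-19)**3) = 18936/6200 + (3*74*(7 + 2*74))/((-19)**3) = 18936*(1/6200) + (3*74*(7 + 148))/(-6859) = 2367/775 + (3*74*155)*(-1/6859) = 2367/775 + 34410*(-1/6859) = 2367/775 - 34410/6859 = -10432497/5315725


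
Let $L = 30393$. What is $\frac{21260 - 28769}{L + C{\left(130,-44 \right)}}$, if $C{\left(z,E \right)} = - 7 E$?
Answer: $- \frac{7509}{30701} \approx -0.24458$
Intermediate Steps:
$\frac{21260 - 28769}{L + C{\left(130,-44 \right)}} = \frac{21260 - 28769}{30393 - -308} = - \frac{7509}{30393 + 308} = - \frac{7509}{30701}$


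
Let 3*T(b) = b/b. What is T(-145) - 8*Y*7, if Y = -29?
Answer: 4873/3 ≈ 1624.3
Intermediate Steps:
T(b) = 1/3 (T(b) = (b/b)/3 = (1/3)*1 = 1/3)
T(-145) - 8*Y*7 = 1/3 - 8*(-29)*7 = 1/3 + 232*7 = 1/3 + 1624 = 4873/3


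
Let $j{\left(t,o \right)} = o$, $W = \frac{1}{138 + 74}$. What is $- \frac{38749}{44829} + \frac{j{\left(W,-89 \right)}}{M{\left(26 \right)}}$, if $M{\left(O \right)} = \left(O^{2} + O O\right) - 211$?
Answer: $- \frac{48202390}{51149889} \approx -0.94238$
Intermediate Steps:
$W = \frac{1}{212} \approx 0.004717$
$M{\left(O \right)} = -211 + 2 O^{2}$ ($M{\left(O \right)} = \left(O^{2} + O^{2}\right) - 211 = 2 O^{2} - 211 = -211 + 2 O^{2}$)
$- \frac{38749}{44829} + \frac{j{\left(W,-89 \right)}}{M{\left(26 \right)}} = - \frac{38749}{44829} - \frac{89}{-211 + 2 \cdot 26^{2}} = \left(-38749\right) \frac{1}{44829} - \frac{89}{-211 + 2 \cdot 676} = - \frac{38749}{44829} - \frac{89}{-211 + 1352} = - \frac{38749}{44829} - \frac{89}{1141} = - \frac{48202390}{51149889}$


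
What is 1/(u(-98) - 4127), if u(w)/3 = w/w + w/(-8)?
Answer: -4/16349 ≈ -0.00024466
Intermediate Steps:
u(w) = 3 - 3*w/8 (u(w) = 3*(w/w + w/(-8)) = 3*(1 + w*(-⅛)) = 3*(1 - w/8) = 3 - 3*w/8)
1/(u(-98) - 4127) = 1/((3 - 3/8*(-98)) - 4127) = 1/((3 + 147/4) - 4127) = 1/(159/4 - 4127) = 1/(-16349/4) = -4/16349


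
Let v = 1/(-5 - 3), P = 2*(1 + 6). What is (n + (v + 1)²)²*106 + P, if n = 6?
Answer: 9965589/2048 ≈ 4866.0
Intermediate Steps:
P = 14 (P = 2*7 = 14)
v = -⅛ (v = 1/(-8) = -⅛ ≈ -0.12500)
(n + (v + 1)²)²*106 + P = (6 + (-⅛ + 1)²)²*106 + 14 = (6 + (7/8)²)²*106 + 14 = (6 + 49/64)²*106 + 14 = (433/64)²*106 + 14 = (187489/4096)*106 + 14 = 9936917/2048 + 14 = 9965589/2048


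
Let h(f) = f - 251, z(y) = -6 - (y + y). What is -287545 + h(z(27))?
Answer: -287856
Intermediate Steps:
z(y) = -6 - 2*y
h(f) = -251 + f
-287545 + h(z(27)) = -287545 + (-251 + (-6 - 2*27)) = -287545 + (-251 + (-6 - 54)) = -287545 + (-251 - 60) = -287545 - 311 = -287856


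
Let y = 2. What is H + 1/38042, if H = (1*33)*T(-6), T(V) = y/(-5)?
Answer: -2510767/190210 ≈ -13.200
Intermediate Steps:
T(V) = -⅖ (T(V) = 2/(-5) = 2*(-⅕) = -⅖)
H = -66/5 (H = (1*33)*(-⅖) = 33*(-⅖) = -66/5 ≈ -13.200)
H + 1/38042 = -66/5 + 1/38042 = -2510767/190210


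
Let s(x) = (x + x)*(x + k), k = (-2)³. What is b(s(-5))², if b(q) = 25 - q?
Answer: 11025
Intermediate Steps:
k = -8
s(x) = 2*x*(-8 + x) (s(x) = (x + x)*(x - 8) = (2*x)*(-8 + x) = 2*x*(-8 + x))
b(s(-5))² = (25 - 2*(-5)*(-8 - 5))² = (25 - 2*(-5)*(-13))² = (25 - 1*130)² = (25 - 130)² = (-105)² = 11025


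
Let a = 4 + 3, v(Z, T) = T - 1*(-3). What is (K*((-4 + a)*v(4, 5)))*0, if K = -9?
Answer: 0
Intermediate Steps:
v(Z, T) = 3 + T (v(Z, T) = T + 3 = 3 + T)
a = 7
(K*((-4 + a)*v(4, 5)))*0 = -9*(-4 + 7)*(3 + 5)*0 = -27*8*0 = -9*24*0 = -216*0 = 0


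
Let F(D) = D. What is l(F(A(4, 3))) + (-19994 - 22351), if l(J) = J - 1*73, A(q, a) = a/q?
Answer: -169669/4 ≈ -42417.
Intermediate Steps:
l(J) = -73 + J (l(J) = J - 73 = -73 + J)
l(F(A(4, 3))) + (-19994 - 22351) = (-73 + 3/4) + (-19994 - 22351) = (-73 + 3*(¼)) - 42345 = (-73 + ¾) - 42345 = -289/4 - 42345 = -169669/4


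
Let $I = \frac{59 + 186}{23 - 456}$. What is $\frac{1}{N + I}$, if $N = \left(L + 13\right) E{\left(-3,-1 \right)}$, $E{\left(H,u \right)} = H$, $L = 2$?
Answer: $- \frac{433}{19730} \approx -0.021946$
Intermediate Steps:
$I = - \frac{245}{433}$ ($I = \frac{245}{-433} = 245 \left(- \frac{1}{433}\right) = - \frac{245}{433} \approx -0.56582$)
$N = -45$ ($N = \left(2 + 13\right) \left(-3\right) = 15 \left(-3\right) = -45$)
$\frac{1}{N + I} = \frac{1}{-45 - \frac{245}{433}} = \frac{1}{- \frac{19730}{433}} = - \frac{433}{19730}$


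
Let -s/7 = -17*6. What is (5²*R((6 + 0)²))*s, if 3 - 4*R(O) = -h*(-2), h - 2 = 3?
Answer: -62475/2 ≈ -31238.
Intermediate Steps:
h = 5 (h = 2 + 3 = 5)
R(O) = -7/4 (R(O) = ¾ - (-1*5)*(-2)/4 = ¾ - (-5)*(-2)/4 = ¾ - ¼*10 = ¾ - 5/2 = -7/4)
s = 714 (s = -(-119)*6 = -7*(-102) = 714)
(5²*R((6 + 0)²))*s = (5²*(-7/4))*714 = (25*(-7/4))*714 = -175/4*714 = -62475/2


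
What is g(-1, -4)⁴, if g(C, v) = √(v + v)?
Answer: 64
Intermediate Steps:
g(C, v) = √2*√v (g(C, v) = √(2*v) = √2*√v)
g(-1, -4)⁴ = (√2*√(-4))⁴ = (√2*(2*I))⁴ = (2*I*√2)⁴ = 64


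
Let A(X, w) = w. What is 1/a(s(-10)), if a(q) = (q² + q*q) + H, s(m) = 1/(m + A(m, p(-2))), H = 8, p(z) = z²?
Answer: 18/145 ≈ 0.12414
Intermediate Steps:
s(m) = 1/(4 + m) (s(m) = 1/(m + (-2)²) = 1/(m + 4) = 1/(4 + m))
a(q) = 8 + 2*q² (a(q) = (q² + q*q) + 8 = (q² + q²) + 8 = 2*q² + 8 = 8 + 2*q²)
1/a(s(-10)) = 1/(8 + 2*(1/(4 - 10))²) = 1/(8 + 2*(1/(-6))²) = 1/(8 + 2*(-⅙)²) = 1/(8 + 2*(1/36)) = 1/(8 + 1/18) = 1/(145/18) = 18/145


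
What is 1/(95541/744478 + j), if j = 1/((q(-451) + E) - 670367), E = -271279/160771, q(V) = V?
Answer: 80290725368243446/10303819703851199 ≈ 7.7923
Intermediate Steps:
E = -271279/160771 (E = -271279*1/160771 = -271279/160771 ≈ -1.6874)
j = -160771/107848351957 (j = 1/((-451 - 271279/160771) - 670367) = 1/(-72779000/160771 - 670367) = 1/(-107848351957/160771) = -160771/107848351957 ≈ -1.4907e-6)
1/(95541/744478 + j) = 1/(95541/744478 - 160771/107848351957) = 1/(10303819703851199/80290725368243446) = 80290725368243446/10303819703851199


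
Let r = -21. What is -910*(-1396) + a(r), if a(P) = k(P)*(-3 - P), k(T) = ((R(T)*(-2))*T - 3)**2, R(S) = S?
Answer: 15368410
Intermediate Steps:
k(T) = (-3 - 2*T**2)**2 (k(T) = ((T*(-2))*T - 3)**2 = ((-2*T)*T - 3)**2 = (-2*T**2 - 3)**2 = (-3 - 2*T**2)**2)
a(P) = (3 + 2*P**2)**2*(-3 - P)
-910*(-1396) + a(r) = -910*(-1396) + (3 + 2*(-21)**2)**2*(-3 - 1*(-21)) = 1270360 + (3 + 2*441)**2*(-3 + 21) = 1270360 + (3 + 882)**2*18 = 1270360 + 885**2*18 = 1270360 + 783225*18 = 1270360 + 14098050 = 15368410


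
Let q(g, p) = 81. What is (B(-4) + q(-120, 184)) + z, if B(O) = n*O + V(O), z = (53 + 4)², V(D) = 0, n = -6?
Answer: 3354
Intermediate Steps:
z = 3249 (z = 57² = 3249)
B(O) = -6*O (B(O) = -6*O + 0 = -6*O)
(B(-4) + q(-120, 184)) + z = (-6*(-4) + 81) + 3249 = (24 + 81) + 3249 = 105 + 3249 = 3354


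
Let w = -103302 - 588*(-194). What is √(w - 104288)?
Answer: I*√93518 ≈ 305.81*I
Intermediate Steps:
w = 10770 (w = -103302 - 1*(-114072) = -103302 + 114072 = 10770)
√(w - 104288) = √(10770 - 104288) = √(-93518) = I*√93518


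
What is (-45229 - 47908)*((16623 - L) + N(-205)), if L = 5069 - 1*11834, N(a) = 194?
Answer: -2196356734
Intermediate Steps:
L = -6765 (L = 5069 - 11834 = -6765)
(-45229 - 47908)*((16623 - L) + N(-205)) = (-45229 - 47908)*((16623 - 1*(-6765)) + 194) = -93137*((16623 + 6765) + 194) = -93137*(23388 + 194) = -93137*23582 = -2196356734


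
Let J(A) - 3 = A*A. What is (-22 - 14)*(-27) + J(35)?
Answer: 2200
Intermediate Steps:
J(A) = 3 + A² (J(A) = 3 + A*A = 3 + A²)
(-22 - 14)*(-27) + J(35) = (-22 - 14)*(-27) + (3 + 35²) = -36*(-27) + (3 + 1225) = 972 + 1228 = 2200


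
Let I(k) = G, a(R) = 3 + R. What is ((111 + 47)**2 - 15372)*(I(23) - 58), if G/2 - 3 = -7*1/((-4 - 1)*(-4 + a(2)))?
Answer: -2359632/5 ≈ -4.7193e+5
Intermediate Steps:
G = 44/5 (G = 6 + 2*(-7*1/((-4 - 1)*(-4 + (3 + 2)))) = 6 + 2*(-7*(-1/(5*(-4 + 5)))) = 6 + 2*(-7/(1*(-5))) = 6 + 2*(-7/(-5)) = 6 + 2*(-7*(-1/5)) = 6 + 2*(7/5) = 6 + 14/5 = 44/5 ≈ 8.8000)
I(k) = 44/5
((111 + 47)**2 - 15372)*(I(23) - 58) = ((111 + 47)**2 - 15372)*(44/5 - 58) = (158**2 - 15372)*(-246/5) = (24964 - 15372)*(-246/5) = 9592*(-246/5) = -2359632/5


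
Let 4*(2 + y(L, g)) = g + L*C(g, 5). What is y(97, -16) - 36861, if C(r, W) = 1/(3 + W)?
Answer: -1179647/32 ≈ -36864.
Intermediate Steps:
y(L, g) = -2 + g/4 + L/32 (y(L, g) = -2 + (g + L/(3 + 5))/4 = -2 + (g + L/8)/4 = -2 + (g/4 + L/32) = -2 + g/4 + L/32)
y(97, -16) - 36861 = (-2 + (¼)*(-16) + (1/32)*97) - 36861 = (-2 - 4 + 97/32) - 36861 = -95/32 - 36861 = -1179647/32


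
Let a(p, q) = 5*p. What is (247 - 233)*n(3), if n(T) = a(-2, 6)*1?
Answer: -140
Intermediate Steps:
n(T) = -10 (n(T) = (5*(-2))*1 = -10*1 = -10)
(247 - 233)*n(3) = (247 - 233)*(-10) = 14*(-10) = -140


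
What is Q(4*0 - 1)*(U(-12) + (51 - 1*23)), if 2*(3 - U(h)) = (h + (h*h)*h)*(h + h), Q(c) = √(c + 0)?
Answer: -20849*I ≈ -20849.0*I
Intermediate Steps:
Q(c) = √c
U(h) = 3 - h*(h + h³) (U(h) = 3 - (h + (h*h)*h)*(h + h)/2 = 3 - (h + h²*h)*2*h/2 = 3 - (h + h³)*2*h/2 = 3 - h*(h + h³))
Q(4*0 - 1)*(U(-12) + (51 - 1*23)) = √(4*0 - 1)*((3 - 1*(-12)² - 1*(-12)⁴) + (51 - 1*23)) = √(0 - 1)*((3 - 1*144 - 1*20736) + (51 - 23)) = √(-1)*((3 - 144 - 20736) + 28) = I*(-20877 + 28) = I*(-20849) = -20849*I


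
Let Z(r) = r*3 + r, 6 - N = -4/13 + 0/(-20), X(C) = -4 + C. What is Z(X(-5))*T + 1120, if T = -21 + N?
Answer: 21436/13 ≈ 1648.9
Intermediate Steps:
N = 82/13 (N = 6 - (-4/13 + 0/(-20)) = 6 - (-4*1/13 + 0*(-1/20)) = 6 - (-4/13 + 0) = 6 - 1*(-4/13) = 6 + 4/13 = 82/13 ≈ 6.3077)
Z(r) = 4*r (Z(r) = 3*r + r = 4*r)
T = -191/13 (T = -21 + 82/13 = -191/13 ≈ -14.692)
Z(X(-5))*T + 1120 = (4*(-4 - 5))*(-191/13) + 1120 = (4*(-9))*(-191/13) + 1120 = -36*(-191/13) + 1120 = 6876/13 + 1120 = 21436/13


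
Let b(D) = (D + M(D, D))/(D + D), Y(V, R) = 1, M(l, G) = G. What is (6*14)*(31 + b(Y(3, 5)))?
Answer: 2688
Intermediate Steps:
b(D) = 1 (b(D) = (D + D)/(D + D) = (2*D)/((2*D)) = (2*D)*(1/(2*D)) = 1)
(6*14)*(31 + b(Y(3, 5))) = (6*14)*(31 + 1) = 84*32 = 2688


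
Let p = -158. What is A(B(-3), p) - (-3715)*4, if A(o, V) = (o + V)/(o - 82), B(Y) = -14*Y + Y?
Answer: 639099/43 ≈ 14863.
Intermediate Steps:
B(Y) = -13*Y
A(o, V) = (V + o)/(-82 + o)
A(B(-3), p) - (-3715)*4 = (-158 - 13*(-3))/(-82 - 13*(-3)) - (-3715)*4 = (-158 + 39)/(-82 + 39) - 1*(-14860) = -119/(-43) + 14860 = -1/43*(-119) + 14860 = 119/43 + 14860 = 639099/43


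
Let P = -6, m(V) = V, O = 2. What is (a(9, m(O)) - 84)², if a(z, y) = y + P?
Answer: 7744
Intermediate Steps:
a(z, y) = -6 + y (a(z, y) = y - 6 = -6 + y)
(a(9, m(O)) - 84)² = ((-6 + 2) - 84)² = (-4 - 84)² = (-88)² = 7744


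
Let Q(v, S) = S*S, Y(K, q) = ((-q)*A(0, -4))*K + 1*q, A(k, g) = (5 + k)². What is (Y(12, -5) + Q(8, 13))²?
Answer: 2768896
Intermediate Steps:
Y(K, q) = q - 25*K*q (Y(K, q) = ((-q)*(5 + 0)²)*K + 1*q = (-q*5²)*K + q = (-q*25)*K + q = (-25*q)*K + q = -25*K*q + q = q - 25*K*q)
Q(v, S) = S²
(Y(12, -5) + Q(8, 13))² = (-5*(1 - 25*12) + 13²)² = (-5*(1 - 300) + 169)² = (-5*(-299) + 169)² = (1495 + 169)² = 1664² = 2768896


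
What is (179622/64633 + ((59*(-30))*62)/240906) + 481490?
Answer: 1249510898284022/2595079583 ≈ 4.8149e+5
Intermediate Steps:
(179622/64633 + ((59*(-30))*62)/240906) + 481490 = (179622*(1/64633) - 1770*62*(1/240906)) + 481490 = (179622/64633 - 109740*1/240906) + 481490 = (179622/64633 - 18290/40151) + 481490 = 6029865352/2595079583 + 481490 = 1249510898284022/2595079583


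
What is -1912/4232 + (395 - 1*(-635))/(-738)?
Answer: -360626/195201 ≈ -1.8475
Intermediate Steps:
-1912/4232 + (395 - 1*(-635))/(-738) = -1912*1/4232 + (395 + 635)*(-1/738) = -239/529 + 1030*(-1/738) = -239/529 - 515/369 = -360626/195201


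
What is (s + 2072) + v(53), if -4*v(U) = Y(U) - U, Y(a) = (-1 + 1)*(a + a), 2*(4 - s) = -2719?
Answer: 13795/4 ≈ 3448.8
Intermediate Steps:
s = 2727/2 (s = 4 - ½*(-2719) = 4 + 2719/2 = 2727/2 ≈ 1363.5)
Y(a) = 0 (Y(a) = 0*(2*a) = 0)
v(U) = U/4 (v(U) = -(0 - U)/4 = -(-1)*U/4 = U/4)
(s + 2072) + v(53) = (2727/2 + 2072) + (¼)*53 = 6871/2 + 53/4 = 13795/4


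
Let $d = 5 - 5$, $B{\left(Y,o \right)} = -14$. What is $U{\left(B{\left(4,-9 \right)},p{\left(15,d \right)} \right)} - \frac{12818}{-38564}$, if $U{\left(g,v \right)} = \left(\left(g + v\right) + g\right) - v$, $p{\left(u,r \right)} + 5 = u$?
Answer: $- \frac{533487}{19282} \approx -27.668$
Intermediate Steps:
$d = 0$ ($d = 5 - 5 = 0$)
$p{\left(u,r \right)} = -5 + u$
$U{\left(g,v \right)} = 2 g$ ($U{\left(g,v \right)} = \left(v + 2 g\right) - v = 2 g$)
$U{\left(B{\left(4,-9 \right)},p{\left(15,d \right)} \right)} - \frac{12818}{-38564} = 2 \left(-14\right) - \frac{12818}{-38564} = -28 - 12818 \left(- \frac{1}{38564}\right) = -28 - - \frac{6409}{19282} = -28 + \frac{6409}{19282} = - \frac{533487}{19282}$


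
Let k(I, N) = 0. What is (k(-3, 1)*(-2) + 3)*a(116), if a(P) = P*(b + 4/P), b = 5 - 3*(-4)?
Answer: 5928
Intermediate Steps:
b = 17 (b = 5 + 12 = 17)
a(P) = P*(17 + 4/P)
(k(-3, 1)*(-2) + 3)*a(116) = (0*(-2) + 3)*(4 + 17*116) = (0 + 3)*(4 + 1972) = 3*1976 = 5928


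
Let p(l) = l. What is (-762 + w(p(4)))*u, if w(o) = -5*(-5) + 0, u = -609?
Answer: 448833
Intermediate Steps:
w(o) = 25 (w(o) = 25 + 0 = 25)
(-762 + w(p(4)))*u = (-762 + 25)*(-609) = -737*(-609) = 448833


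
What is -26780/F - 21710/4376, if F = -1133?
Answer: 449475/24068 ≈ 18.675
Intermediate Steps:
-26780/F - 21710/4376 = -26780/(-1133) - 21710/4376 = -26780*(-1/1133) - 21710*1/4376 = 260/11 - 10855/2188 = 449475/24068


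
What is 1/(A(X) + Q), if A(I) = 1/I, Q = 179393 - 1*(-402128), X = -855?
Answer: 855/497200454 ≈ 1.7196e-6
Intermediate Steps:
Q = 581521 (Q = 179393 + 402128 = 581521)
1/(A(X) + Q) = 1/(1/(-855) + 581521) = 1/(-1/855 + 581521) = 1/(497200454/855) = 855/497200454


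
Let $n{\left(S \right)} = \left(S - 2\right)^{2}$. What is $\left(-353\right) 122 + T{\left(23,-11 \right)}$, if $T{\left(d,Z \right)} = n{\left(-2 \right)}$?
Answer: $-43050$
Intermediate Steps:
$n{\left(S \right)} = \left(-2 + S\right)^{2}$
$T{\left(d,Z \right)} = 16$ ($T{\left(d,Z \right)} = \left(-2 - 2\right)^{2} = \left(-4\right)^{2} = 16$)
$\left(-353\right) 122 + T{\left(23,-11 \right)} = \left(-353\right) 122 + 16 = -43066 + 16 = -43050$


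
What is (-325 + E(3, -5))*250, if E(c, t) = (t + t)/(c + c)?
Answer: -245000/3 ≈ -81667.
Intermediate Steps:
E(c, t) = t/c (E(c, t) = (2*t)/((2*c)) = (2*t)*(1/(2*c)) = t/c)
(-325 + E(3, -5))*250 = (-325 - 5/3)*250 = -980/3*250 = -245000/3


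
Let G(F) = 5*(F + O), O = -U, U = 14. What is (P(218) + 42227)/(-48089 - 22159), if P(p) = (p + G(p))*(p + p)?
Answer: -581995/70248 ≈ -8.2849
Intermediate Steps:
O = -14 (O = -1*14 = -14)
G(F) = -70 + 5*F (G(F) = 5*(F - 14) = 5*(-14 + F) = -70 + 5*F)
P(p) = 2*p*(-70 + 6*p) (P(p) = (p + (-70 + 5*p))*(p + p) = (-70 + 6*p)*(2*p) = 2*p*(-70 + 6*p))
(P(218) + 42227)/(-48089 - 22159) = (4*218*(-35 + 3*218) + 42227)/(-48089 - 22159) = (4*218*(-35 + 654) + 42227)/(-70248) = (4*218*619 + 42227)*(-1/70248) = (539768 + 42227)*(-1/70248) = 581995*(-1/70248) = -581995/70248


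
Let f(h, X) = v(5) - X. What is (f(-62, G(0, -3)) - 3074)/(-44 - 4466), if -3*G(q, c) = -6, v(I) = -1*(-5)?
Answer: 3071/4510 ≈ 0.68093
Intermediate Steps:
v(I) = 5
G(q, c) = 2 (G(q, c) = -⅓*(-6) = 2)
f(h, X) = 5 - X
(f(-62, G(0, -3)) - 3074)/(-44 - 4466) = ((5 - 1*2) - 3074)/(-44 - 4466) = ((5 - 2) - 3074)/(-4510) = (3 - 3074)*(-1/4510) = -3071*(-1/4510) = 3071/4510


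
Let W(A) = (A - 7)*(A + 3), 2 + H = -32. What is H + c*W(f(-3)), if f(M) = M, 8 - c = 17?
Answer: -34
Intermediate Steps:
c = -9 (c = 8 - 1*17 = 8 - 17 = -9)
H = -34 (H = -2 - 32 = -34)
W(A) = (-7 + A)*(3 + A)
H + c*W(f(-3)) = -34 - 9*(-21 + (-3)**2 - 4*(-3)) = -34 - 9*(-21 + 9 + 12) = -34 - 9*0 = -34 + 0 = -34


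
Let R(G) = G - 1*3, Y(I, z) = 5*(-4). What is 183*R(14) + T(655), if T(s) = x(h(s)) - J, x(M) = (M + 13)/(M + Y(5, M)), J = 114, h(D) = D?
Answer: 1206533/635 ≈ 1900.1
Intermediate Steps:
Y(I, z) = -20
x(M) = (13 + M)/(-20 + M) (x(M) = (M + 13)/(M - 20) = (13 + M)/(-20 + M))
R(G) = -3 + G (R(G) = G - 3 = -3 + G)
T(s) = -114 + (13 + s)/(-20 + s) (T(s) = (13 + s)/(-20 + s) - 1*114 = (13 + s)/(-20 + s) - 114 = -114 + (13 + s)/(-20 + s))
183*R(14) + T(655) = 183*(-3 + 14) + (2293 - 113*655)/(-20 + 655) = 183*11 + (2293 - 74015)/635 = 2013 + (1/635)*(-71722) = 2013 - 71722/635 = 1206533/635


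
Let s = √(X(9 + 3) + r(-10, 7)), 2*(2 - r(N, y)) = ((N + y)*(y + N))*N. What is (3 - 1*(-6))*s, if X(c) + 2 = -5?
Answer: 18*√10 ≈ 56.921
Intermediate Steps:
X(c) = -7 (X(c) = -2 - 5 = -7)
r(N, y) = 2 - N*(N + y)²/2 (r(N, y) = 2 - (N + y)*(y + N)*N/2 = 2 - (N + y)*(N + y)*N/2 = 2 - (N + y)²*N/2 = 2 - N*(N + y)²/2)
s = 2*√10 (s = √(-7 + (2 - ½*(-10)*(-10 + 7)²)) = √(-7 + (2 - ½*(-10)*(-3)²)) = √(-7 + (2 - ½*(-10)*9)) = √(-7 + (2 + 45)) = √(-7 + 47) = √40 = 2*√10 ≈ 6.3246)
(3 - 1*(-6))*s = (3 - 1*(-6))*(2*√10) = (3 + 6)*(2*√10) = 9*(2*√10) = 18*√10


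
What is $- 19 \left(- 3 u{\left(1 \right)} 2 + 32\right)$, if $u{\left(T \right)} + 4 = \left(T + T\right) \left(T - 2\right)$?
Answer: $-1292$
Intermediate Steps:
$u{\left(T \right)} = -4 + 2 T \left(-2 + T\right)$ ($u{\left(T \right)} = -4 + \left(T + T\right) \left(T - 2\right) = -4 + 2 T \left(-2 + T\right)$)
$- 19 \left(- 3 u{\left(1 \right)} 2 + 32\right) = - 19 \left(- 3 \left(-4 - 4 + 2 \cdot 1^{2}\right) 2 + 32\right) = - 19 \left(- 3 \left(-4 - 4 + 2 \cdot 1\right) 2 + 32\right) = - 19 \left(- 3 \left(-4 - 4 + 2\right) 2 + 32\right) = - 19 \left(\left(-3\right) \left(-6\right) 2 + 32\right) = - 19 \left(18 \cdot 2 + 32\right) = - 19 \left(36 + 32\right) = \left(-19\right) 68 = -1292$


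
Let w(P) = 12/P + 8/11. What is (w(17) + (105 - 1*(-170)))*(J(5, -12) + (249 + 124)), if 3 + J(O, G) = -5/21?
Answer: 133798715/1309 ≈ 1.0221e+5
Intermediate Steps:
J(O, G) = -68/21 (J(O, G) = -3 - 5/21 = -68/21)
w(P) = 8/11 + 12/P (w(P) = 12/P + 8*(1/11) = 12/P + 8/11 = 8/11 + 12/P)
(w(17) + (105 - 1*(-170)))*(J(5, -12) + (249 + 124)) = ((8/11 + 12/17) + (105 - 1*(-170)))*(-68/21 + (249 + 124)) = ((8/11 + 12*(1/17)) + (105 + 170))*(-68/21 + 373) = ((8/11 + 12/17) + 275)*(7765/21) = (268/187 + 275)*(7765/21) = (51693/187)*(7765/21) = 133798715/1309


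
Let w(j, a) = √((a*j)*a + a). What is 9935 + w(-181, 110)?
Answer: 9935 + I*√2189990 ≈ 9935.0 + 1479.9*I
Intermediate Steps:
w(j, a) = √(a + j*a²) (w(j, a) = √(j*a² + a) = √(a + j*a²))
9935 + w(-181, 110) = 9935 + √(110*(1 + 110*(-181))) = 9935 + √(110*(1 - 19910)) = 9935 + √(110*(-19909)) = 9935 + √(-2189990) = 9935 + I*√2189990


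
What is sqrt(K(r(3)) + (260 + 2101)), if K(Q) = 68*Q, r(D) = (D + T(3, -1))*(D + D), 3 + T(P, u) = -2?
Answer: sqrt(1545) ≈ 39.306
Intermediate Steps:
T(P, u) = -5 (T(P, u) = -3 - 2 = -5)
r(D) = 2*D*(-5 + D) (r(D) = (D - 5)*(D + D) = (-5 + D)*(2*D) = 2*D*(-5 + D))
sqrt(K(r(3)) + (260 + 2101)) = sqrt(68*(2*3*(-5 + 3)) + (260 + 2101)) = sqrt(68*(2*3*(-2)) + 2361) = sqrt(68*(-12) + 2361) = sqrt(-816 + 2361) = sqrt(1545)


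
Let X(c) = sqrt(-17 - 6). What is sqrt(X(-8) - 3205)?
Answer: sqrt(-3205 + I*sqrt(23)) ≈ 0.0424 + 56.613*I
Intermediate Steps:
X(c) = I*sqrt(23) (X(c) = sqrt(-23) = I*sqrt(23))
sqrt(X(-8) - 3205) = sqrt(I*sqrt(23) - 3205) = sqrt(-3205 + I*sqrt(23))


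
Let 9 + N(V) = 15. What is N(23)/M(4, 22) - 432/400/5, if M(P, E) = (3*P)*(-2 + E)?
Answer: -191/1000 ≈ -0.19100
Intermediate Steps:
M(P, E) = 3*P*(-2 + E)
N(V) = 6 (N(V) = -9 + 15 = 6)
N(23)/M(4, 22) - 432/400/5 = 6/((3*4*(-2 + 22))) - 432/400/5 = 6/((3*4*20)) - 432*1/400*(⅕) = 6/240 - 27/25*⅕ = 6*(1/240) - 27/125 = 1/40 - 27/125 = -191/1000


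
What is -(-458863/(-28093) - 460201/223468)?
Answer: -12801824313/896840932 ≈ -14.274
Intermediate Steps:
-(-458863/(-28093) - 460201/223468) = -(-458863*(-1/28093) - 460201*1/223468) = -(458863/28093 - 65743/31924) = -1*12801824313/896840932 = -12801824313/896840932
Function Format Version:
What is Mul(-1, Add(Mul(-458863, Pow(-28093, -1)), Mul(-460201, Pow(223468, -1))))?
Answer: Rational(-12801824313, 896840932) ≈ -14.274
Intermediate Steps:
Mul(-1, Add(Mul(-458863, Pow(-28093, -1)), Mul(-460201, Pow(223468, -1)))) = Mul(-1, Add(Mul(-458863, Rational(-1, 28093)), Mul(-460201, Rational(1, 223468)))) = Mul(-1, Add(Rational(458863, 28093), Rational(-65743, 31924))) = Mul(-1, Rational(12801824313, 896840932)) = Rational(-12801824313, 896840932)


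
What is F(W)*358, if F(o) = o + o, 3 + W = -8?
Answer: -7876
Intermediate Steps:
W = -11 (W = -3 - 8 = -11)
F(o) = 2*o
F(W)*358 = (2*(-11))*358 = -22*358 = -7876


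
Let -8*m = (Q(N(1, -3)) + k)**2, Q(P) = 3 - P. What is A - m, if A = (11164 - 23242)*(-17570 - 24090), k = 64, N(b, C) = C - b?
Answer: 4025360881/8 ≈ 5.0317e+8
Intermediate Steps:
A = 503169480 (A = -12078*(-41660) = 503169480)
m = -5041/8 (m = -((3 - (-3 - 1*1)) + 64)**2/8 = -((3 - (-3 - 1)) + 64)**2/8 = -((3 - 1*(-4)) + 64)**2/8 = -((3 + 4) + 64)**2/8 = -(7 + 64)**2/8 = -1/8*71**2 = -1/8*5041 = -5041/8 ≈ -630.13)
A - m = 503169480 - 1*(-5041/8) = 503169480 + 5041/8 = 4025360881/8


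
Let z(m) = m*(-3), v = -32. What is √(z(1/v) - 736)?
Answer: I*√47098/8 ≈ 27.128*I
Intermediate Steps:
z(m) = -3*m
√(z(1/v) - 736) = √(-3/(-32) - 736) = √(-3*(-1/32) - 736) = √(3/32 - 736) = √(-23549/32) = I*√47098/8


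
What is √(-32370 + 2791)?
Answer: I*√29579 ≈ 171.99*I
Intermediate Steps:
√(-32370 + 2791) = √(-29579) = I*√29579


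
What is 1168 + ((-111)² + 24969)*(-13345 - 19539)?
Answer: -1226243192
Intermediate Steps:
1168 + ((-111)² + 24969)*(-13345 - 19539) = 1168 + (12321 + 24969)*(-32884) = 1168 + 37290*(-32884) = 1168 - 1226244360 = -1226243192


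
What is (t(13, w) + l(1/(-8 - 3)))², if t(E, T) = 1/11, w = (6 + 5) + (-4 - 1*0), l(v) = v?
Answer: 0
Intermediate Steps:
w = 7 (w = 11 + (-4 + 0) = 11 - 4 = 7)
t(E, T) = 1/11
(t(13, w) + l(1/(-8 - 3)))² = (1/11 + 1/(-8 - 3))² = (1/11 + 1/(-11))² = (1/11 - 1/11)² = 0² = 0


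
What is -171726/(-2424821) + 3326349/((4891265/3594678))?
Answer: 1525997785169820108/624233794135 ≈ 2.4446e+6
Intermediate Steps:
-171726/(-2424821) + 3326349/((4891265/3594678)) = -171726*(-1/2424821) + 3326349/((4891265*(1/3594678))) = 171726/2424821 + 3326349/(4891265/3594678) = 171726/2424821 + 3326349*(3594678/4891265) = 171726/2424821 + 629323872138/257435 = 1525997785169820108/624233794135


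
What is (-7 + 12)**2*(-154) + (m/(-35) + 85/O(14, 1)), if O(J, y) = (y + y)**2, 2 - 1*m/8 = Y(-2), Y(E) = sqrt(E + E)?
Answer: -536089/140 + 16*I/35 ≈ -3829.2 + 0.45714*I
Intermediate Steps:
Y(E) = sqrt(2)*sqrt(E) (Y(E) = sqrt(2*E) = sqrt(2)*sqrt(E))
m = 16 - 16*I (m = 16 - 8*sqrt(2)*sqrt(-2) = 16 - 8*sqrt(2)*I*sqrt(2) = 16 - 16*I ≈ 16.0 - 16.0*I)
O(J, y) = 4*y**2 (O(J, y) = (2*y)**2 = 4*y**2)
(-7 + 12)**2*(-154) + (m/(-35) + 85/O(14, 1)) = (-7 + 12)**2*(-154) + ((16 - 16*I)/(-35) + 85/((4*1**2))) = 5**2*(-154) + ((16 - 16*I)*(-1/35) + 85/((4*1))) = 25*(-154) + ((-16/35 + 16*I/35) + 85/4) = -3850 + ((-16/35 + 16*I/35) + 85*(1/4)) = -3850 + ((-16/35 + 16*I/35) + 85/4) = -3850 + (2911/140 + 16*I/35) = -536089/140 + 16*I/35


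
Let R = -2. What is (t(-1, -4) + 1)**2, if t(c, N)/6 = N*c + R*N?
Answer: 5329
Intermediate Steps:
t(c, N) = -12*N + 6*N*c (t(c, N) = 6*(N*c - 2*N) = 6*(-2*N + N*c) = -12*N + 6*N*c)
(t(-1, -4) + 1)**2 = (6*(-4)*(-2 - 1) + 1)**2 = (6*(-4)*(-3) + 1)**2 = (72 + 1)**2 = 73**2 = 5329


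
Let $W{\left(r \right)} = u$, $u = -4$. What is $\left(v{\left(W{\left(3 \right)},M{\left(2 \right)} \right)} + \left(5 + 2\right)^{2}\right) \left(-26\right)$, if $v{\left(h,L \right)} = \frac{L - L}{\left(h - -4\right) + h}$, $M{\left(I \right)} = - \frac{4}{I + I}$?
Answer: $-1274$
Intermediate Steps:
$W{\left(r \right)} = -4$
$M{\left(I \right)} = - \frac{2}{I}$ ($M{\left(I \right)} = - \frac{4}{2 I} = - 4 \frac{1}{2 I} = - \frac{2}{I}$)
$v{\left(h,L \right)} = 0$ ($v{\left(h,L \right)} = \frac{0}{\left(h + 4\right) + h} = \frac{0}{\left(4 + h\right) + h} = \frac{0}{4 + 2 h} = 0$)
$\left(v{\left(W{\left(3 \right)},M{\left(2 \right)} \right)} + \left(5 + 2\right)^{2}\right) \left(-26\right) = \left(0 + \left(5 + 2\right)^{2}\right) \left(-26\right) = \left(0 + 7^{2}\right) \left(-26\right) = \left(0 + 49\right) \left(-26\right) = 49 \left(-26\right) = -1274$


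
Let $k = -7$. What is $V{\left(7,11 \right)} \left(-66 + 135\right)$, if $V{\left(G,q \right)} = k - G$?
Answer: $-966$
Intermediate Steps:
$V{\left(G,q \right)} = -7 - G$
$V{\left(7,11 \right)} \left(-66 + 135\right) = \left(-7 - 7\right) \left(-66 + 135\right) = \left(-7 - 7\right) 69 = \left(-14\right) 69 = -966$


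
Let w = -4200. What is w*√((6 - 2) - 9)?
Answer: -4200*I*√5 ≈ -9391.5*I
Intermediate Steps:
w*√((6 - 2) - 9) = -4200*√((6 - 2) - 9) = -4200*√(4 - 9) = -4200*I*√5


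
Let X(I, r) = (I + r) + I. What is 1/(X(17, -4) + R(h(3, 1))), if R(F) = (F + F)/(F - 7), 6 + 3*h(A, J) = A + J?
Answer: 23/694 ≈ 0.033141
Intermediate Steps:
h(A, J) = -2 + A/3 + J/3 (h(A, J) = -2 + (A + J)/3 = -2 + (A/3 + J/3) = -2 + A/3 + J/3)
R(F) = 2*F/(-7 + F) (R(F) = (2*F)/(-7 + F) = 2*F/(-7 + F))
X(I, r) = r + 2*I
1/(X(17, -4) + R(h(3, 1))) = 1/((-4 + 2*17) + 2*(-2 + (1/3)*3 + (1/3)*1)/(-7 + (-2 + (1/3)*3 + (1/3)*1))) = 1/((-4 + 34) + 2*(-2 + 1 + 1/3)/(-7 + (-2 + 1 + 1/3))) = 1/(30 + 2*(-2/3)/(-7 - 2/3)) = 1/(30 + 2*(-2/3)/(-23/3)) = 1/(30 + 2*(-2/3)*(-3/23)) = 1/(30 + 4/23) = 1/(694/23) = 23/694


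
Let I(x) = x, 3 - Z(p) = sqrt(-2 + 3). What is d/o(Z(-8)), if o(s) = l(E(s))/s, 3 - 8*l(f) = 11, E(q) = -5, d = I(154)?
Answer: -308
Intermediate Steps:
Z(p) = 2 (Z(p) = 3 - sqrt(-2 + 3) = 3 - sqrt(1) = 3 - 1*1 = 3 - 1 = 2)
d = 154
l(f) = -1 (l(f) = 3/8 - 1/8*11 = 3/8 - 11/8 = -1)
o(s) = -1/s
d/o(Z(-8)) = 154/((-1/2)) = 154/((-1*1/2)) = 154/(-1/2) = 154*(-2) = -308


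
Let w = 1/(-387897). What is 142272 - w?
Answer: 55186881985/387897 ≈ 1.4227e+5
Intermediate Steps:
w = -1/387897 ≈ -2.5780e-6
142272 - w = 142272 - 1*(-1/387897) = 142272 + 1/387897 = 55186881985/387897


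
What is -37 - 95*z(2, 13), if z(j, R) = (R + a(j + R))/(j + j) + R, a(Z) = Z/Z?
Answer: -3209/2 ≈ -1604.5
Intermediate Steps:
a(Z) = 1
z(j, R) = R + (1 + R)/(2*j) (z(j, R) = (R + 1)/(j + j) + R = (1 + R)/((2*j)) + R = (1 + R)*(1/(2*j)) + R = (1 + R)/(2*j) + R = R + (1 + R)/(2*j))
-37 - 95*z(2, 13) = -37 - 95*(1 + 13 + 2*13*2)/(2*2) = -37 - 95*(1 + 13 + 52)/(2*2) = -37 - 95*66/(2*2) = -37 - 95*33/2 = -37 - 3135/2 = -3209/2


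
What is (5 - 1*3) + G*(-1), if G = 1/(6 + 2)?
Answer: 15/8 ≈ 1.8750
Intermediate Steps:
G = 1/8 ≈ 0.12500
(5 - 1*3) + G*(-1) = (5 - 1*3) + (1/8)*(-1) = (5 - 3) - 1/8 = 2 - 1/8 = 15/8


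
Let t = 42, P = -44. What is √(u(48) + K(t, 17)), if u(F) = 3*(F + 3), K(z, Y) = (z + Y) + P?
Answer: 2*√42 ≈ 12.961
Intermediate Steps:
K(z, Y) = -44 + Y + z (K(z, Y) = (z + Y) - 44 = (Y + z) - 44 = -44 + Y + z)
u(F) = 9 + 3*F (u(F) = 3*(3 + F) = 9 + 3*F)
√(u(48) + K(t, 17)) = √((9 + 3*48) + (-44 + 17 + 42)) = √((9 + 144) + 15) = √(153 + 15) = √168 = 2*√42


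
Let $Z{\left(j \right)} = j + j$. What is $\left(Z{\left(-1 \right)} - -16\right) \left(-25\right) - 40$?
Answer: $-390$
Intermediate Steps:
$Z{\left(j \right)} = 2 j$
$\left(Z{\left(-1 \right)} - -16\right) \left(-25\right) - 40 = \left(2 \left(-1\right) - -16\right) \left(-25\right) - 40 = \left(-2 + 16\right) \left(-25\right) - 40 = 14 \left(-25\right) - 40 = -350 - 40 = -390$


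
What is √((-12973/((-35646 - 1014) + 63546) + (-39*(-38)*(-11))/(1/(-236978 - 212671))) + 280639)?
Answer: √5298873309295282374/26886 ≈ 85618.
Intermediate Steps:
√((-12973/((-35646 - 1014) + 63546) + (-39*(-38)*(-11))/(1/(-236978 - 212671))) + 280639) = √((-12973/(-36660 + 63546) + (1482*(-11))/(1/(-449649))) + 280639) = √((-12973/26886 - 16302/(-1/449649)) + 280639) = √((-12973*1/26886 - 16302*(-449649)) + 280639) = √((-12973/26886 + 7330177998) + 280639) = √(197079165641255/26886 + 280639) = √(197086710901409/26886) = √5298873309295282374/26886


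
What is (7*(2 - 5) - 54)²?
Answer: 5625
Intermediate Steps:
(7*(2 - 5) - 54)² = (7*(-3) - 54)² = (-21 - 54)² = (-75)² = 5625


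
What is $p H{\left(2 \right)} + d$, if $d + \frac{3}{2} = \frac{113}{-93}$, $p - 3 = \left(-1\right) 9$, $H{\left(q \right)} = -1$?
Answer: $\frac{611}{186} \approx 3.2849$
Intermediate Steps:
$p = -6$ ($p = 3 - 9 = -6$)
$d = - \frac{505}{186}$ ($d = - \frac{3}{2} + \frac{113}{-93} = - \frac{3}{2} + 113 \left(- \frac{1}{93}\right) = - \frac{3}{2} - \frac{113}{93} = - \frac{505}{186} \approx -2.7151$)
$p H{\left(2 \right)} + d = \left(-6\right) \left(-1\right) - \frac{505}{186} = 6 - \frac{505}{186} = \frac{611}{186}$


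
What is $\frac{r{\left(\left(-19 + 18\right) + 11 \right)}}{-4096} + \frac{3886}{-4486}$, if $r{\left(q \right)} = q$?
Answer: $- \frac{3990479}{4593664} \approx -0.86869$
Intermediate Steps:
$\frac{r{\left(\left(-19 + 18\right) + 11 \right)}}{-4096} + \frac{3886}{-4486} = \frac{\left(-19 + 18\right) + 11}{-4096} + \frac{3886}{-4486} = \left(-1 + 11\right) \left(- \frac{1}{4096}\right) + 3886 \left(- \frac{1}{4486}\right) = 10 \left(- \frac{1}{4096}\right) - \frac{1943}{2243} = - \frac{5}{2048} - \frac{1943}{2243} = - \frac{3990479}{4593664}$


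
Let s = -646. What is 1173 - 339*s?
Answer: 220167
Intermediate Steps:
1173 - 339*s = 1173 - 339*(-646) = 1173 + 218994 = 220167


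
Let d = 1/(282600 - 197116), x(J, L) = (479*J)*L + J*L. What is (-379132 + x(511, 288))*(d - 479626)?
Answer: -720186587017961591/21371 ≈ -3.3699e+13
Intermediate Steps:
x(J, L) = 480*J*L (x(J, L) = 479*J*L + J*L = 480*J*L)
d = 1/85484 ≈ 1.1698e-5
(-379132 + x(511, 288))*(d - 479626) = (-379132 + 480*511*288)*(1/85484 - 479626) = (-379132 + 70640640)*(-41000348983/85484) = 70261508*(-41000348983/85484) = -720186587017961591/21371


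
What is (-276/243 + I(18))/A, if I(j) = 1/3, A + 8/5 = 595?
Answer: -325/240327 ≈ -0.0013523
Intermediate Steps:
A = 2967/5 (A = -8/5 + 595 = 2967/5 ≈ 593.40)
I(j) = ⅓
(-276/243 + I(18))/A = (-276/243 + ⅓)/(2967/5) = (-276*1/243 + ⅓)*(5/2967) = (-92/81 + ⅓)*(5/2967) = -65/81*5/2967 = -325/240327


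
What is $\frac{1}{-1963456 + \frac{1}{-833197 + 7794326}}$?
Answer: $- \frac{6961129}{13667870501823} \approx -5.0931 \cdot 10^{-7}$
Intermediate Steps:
$\frac{1}{-1963456 + \frac{1}{-833197 + 7794326}} = \frac{1}{-1963456 + \frac{1}{6961129}} = \frac{1}{- \frac{13667870501823}{6961129}} = - \frac{6961129}{13667870501823}$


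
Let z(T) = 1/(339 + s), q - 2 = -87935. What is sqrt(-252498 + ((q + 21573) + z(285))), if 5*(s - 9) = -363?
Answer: I*sqrt(7464146837)/153 ≈ 564.67*I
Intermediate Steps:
s = -318/5 (s = 9 + (1/5)*(-363) = 9 - 363/5 = -318/5 ≈ -63.600)
q = -87933 (q = 2 - 87935 = -87933)
z(T) = 5/1377 (z(T) = 1/(339 - 318/5) = 1/(1377/5) = 5/1377)
sqrt(-252498 + ((q + 21573) + z(285))) = sqrt(-252498 + ((-87933 + 21573) + 5/1377)) = sqrt(-252498 + (-66360 + 5/1377)) = sqrt(-252498 - 91377715/1377) = sqrt(-439067461/1377) = I*sqrt(7464146837)/153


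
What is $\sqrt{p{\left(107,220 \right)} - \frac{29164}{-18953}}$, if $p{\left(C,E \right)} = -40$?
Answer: $\frac{2 i \sqrt{3453975767}}{18953} \approx 6.2017 i$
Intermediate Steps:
$\sqrt{p{\left(107,220 \right)} - \frac{29164}{-18953}} = \sqrt{-40 - \frac{29164}{-18953}} = \sqrt{-40 - - \frac{29164}{18953}} = \sqrt{-40 + \frac{29164}{18953}} = \sqrt{- \frac{728956}{18953}} = \frac{2 i \sqrt{3453975767}}{18953}$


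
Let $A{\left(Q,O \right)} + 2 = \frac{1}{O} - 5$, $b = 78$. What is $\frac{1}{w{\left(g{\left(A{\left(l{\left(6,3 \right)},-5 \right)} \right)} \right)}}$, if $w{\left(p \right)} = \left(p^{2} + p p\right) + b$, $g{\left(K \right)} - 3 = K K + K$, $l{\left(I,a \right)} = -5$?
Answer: $\frac{625}{2885712} \approx 0.00021658$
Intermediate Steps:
$A{\left(Q,O \right)} = -7 + \frac{1}{O}$ ($A{\left(Q,O \right)} = -2 + \left(\frac{1}{O} - 5\right) = -2 - \left(5 - \frac{1}{O}\right) = -7 + \frac{1}{O}$)
$g{\left(K \right)} = 3 + K + K^{2}$ ($g{\left(K \right)} = 3 + \left(K K + K\right) = 3 + \left(K^{2} + K\right) = 3 + \left(K + K^{2}\right) = 3 + K + K^{2}$)
$w{\left(p \right)} = 78 + 2 p^{2}$ ($w{\left(p \right)} = \left(p^{2} + p p\right) + 78 = \left(p^{2} + p^{2}\right) + 78 = 2 p^{2} + 78 = 78 + 2 p^{2}$)
$\frac{1}{w{\left(g{\left(A{\left(l{\left(6,3 \right)},-5 \right)} \right)} \right)}} = \frac{1}{78 + 2 \left(3 - \left(7 - \frac{1}{-5}\right) + \left(-7 + \frac{1}{-5}\right)^{2}\right)^{2}} = \frac{1}{78 + 2 \left(3 - \frac{36}{5} + \left(-7 - \frac{1}{5}\right)^{2}\right)^{2}} = \frac{1}{78 + 2 \left(3 - \frac{36}{5} + \left(- \frac{36}{5}\right)^{2}\right)^{2}} = \frac{1}{78 + 2 \left(3 - \frac{36}{5} + \frac{1296}{25}\right)^{2}} = \frac{1}{78 + 2 \left(\frac{1191}{25}\right)^{2}} = \frac{1}{78 + 2 \cdot \frac{1418481}{625}} = \frac{1}{78 + \frac{2836962}{625}} = \frac{1}{\frac{2885712}{625}} = \frac{625}{2885712}$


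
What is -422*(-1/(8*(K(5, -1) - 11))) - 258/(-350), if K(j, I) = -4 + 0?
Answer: -5837/2100 ≈ -2.7795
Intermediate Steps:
K(j, I) = -4
-422*(-1/(8*(K(5, -1) - 11))) - 258/(-350) = -422*(-1/(8*(-4 - 11))) - 258/(-350) = -422/((-8*(-15))) - 258*(-1/350) = -422/120 + 129/175 = -422*1/120 + 129/175 = -211/60 + 129/175 = -5837/2100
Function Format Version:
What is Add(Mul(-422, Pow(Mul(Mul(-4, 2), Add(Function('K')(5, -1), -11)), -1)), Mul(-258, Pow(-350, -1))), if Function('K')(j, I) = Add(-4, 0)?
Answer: Rational(-5837, 2100) ≈ -2.7795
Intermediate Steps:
Function('K')(j, I) = -4
Add(Mul(-422, Pow(Mul(Mul(-4, 2), Add(Function('K')(5, -1), -11)), -1)), Mul(-258, Pow(-350, -1))) = Add(Mul(-422, Pow(Mul(Mul(-4, 2), Add(-4, -11)), -1)), Mul(-258, Pow(-350, -1))) = Add(Mul(-422, Pow(Mul(-8, -15), -1)), Mul(-258, Rational(-1, 350))) = Add(Mul(-422, Pow(120, -1)), Rational(129, 175)) = Add(Mul(-422, Rational(1, 120)), Rational(129, 175)) = Add(Rational(-211, 60), Rational(129, 175)) = Rational(-5837, 2100)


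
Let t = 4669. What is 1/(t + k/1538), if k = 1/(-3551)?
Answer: 5461438/25499454021 ≈ 0.00021418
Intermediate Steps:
k = -1/3551 ≈ -0.00028161
1/(t + k/1538) = 1/(4669 - 1/3551/1538) = 1/(4669 - 1/3551*1/1538) = 1/(4669 - 1/5461438) = 1/(25499454021/5461438) = 5461438/25499454021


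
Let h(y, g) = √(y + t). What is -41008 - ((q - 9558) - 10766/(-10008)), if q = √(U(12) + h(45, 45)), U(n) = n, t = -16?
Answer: -157381183/5004 - √(12 + √29) ≈ -31455.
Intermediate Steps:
h(y, g) = √(-16 + y) (h(y, g) = √(y - 16) = √(-16 + y))
q = √(12 + √29) (q = √(12 + √(-16 + 45)) = √(12 + √29) ≈ 4.1696)
-41008 - ((q - 9558) - 10766/(-10008)) = -41008 - ((√(12 + √29) - 9558) - 10766/(-10008)) = -41008 - ((-9558 + √(12 + √29)) - 10766*(-1)/10008) = -41008 - ((-9558 + √(12 + √29)) - 1*(-5383/5004)) = -41008 - ((-9558 + √(12 + √29)) + 5383/5004) = -41008 - (-47822849/5004 + √(12 + √29)) = -41008 + (47822849/5004 - √(12 + √29)) = -157381183/5004 - √(12 + √29)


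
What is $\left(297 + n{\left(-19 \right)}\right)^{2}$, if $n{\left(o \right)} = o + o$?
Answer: $67081$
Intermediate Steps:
$n{\left(o \right)} = 2 o$
$\left(297 + n{\left(-19 \right)}\right)^{2} = \left(297 + 2 \left(-19\right)\right)^{2} = \left(297 - 38\right)^{2} = 259^{2} = 67081$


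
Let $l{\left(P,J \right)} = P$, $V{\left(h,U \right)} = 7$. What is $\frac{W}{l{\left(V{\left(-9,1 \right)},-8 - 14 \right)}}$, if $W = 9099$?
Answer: $\frac{9099}{7} \approx 1299.9$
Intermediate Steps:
$\frac{W}{l{\left(V{\left(-9,1 \right)},-8 - 14 \right)}} = \frac{9099}{7}$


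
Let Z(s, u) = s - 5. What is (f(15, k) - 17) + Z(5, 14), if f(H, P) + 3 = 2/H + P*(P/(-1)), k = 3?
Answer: -433/15 ≈ -28.867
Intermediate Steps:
f(H, P) = -3 - P**2 + 2/H (f(H, P) = -3 + (2/H + P*(P/(-1))) = -3 + (2/H + P*(P*(-1))) = -3 + (2/H + P*(-P)) = -3 + (2/H - P**2) = -3 + (-P**2 + 2/H) = -3 - P**2 + 2/H)
Z(s, u) = -5 + s
(f(15, k) - 17) + Z(5, 14) = ((-3 - 1*3**2 + 2/15) - 17) + (-5 + 5) = ((-3 - 1*9 + 2*(1/15)) - 17) + 0 = ((-3 - 9 + 2/15) - 17) + 0 = (-178/15 - 17) + 0 = -433/15 + 0 = -433/15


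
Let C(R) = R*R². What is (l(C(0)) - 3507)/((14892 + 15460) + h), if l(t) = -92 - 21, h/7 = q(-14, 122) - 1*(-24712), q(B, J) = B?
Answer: -1810/101619 ≈ -0.017812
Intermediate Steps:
C(R) = R³
h = 172886 (h = 7*(-14 - 1*(-24712)) = 7*(-14 + 24712) = 7*24698 = 172886)
l(t) = -113
(l(C(0)) - 3507)/((14892 + 15460) + h) = (-113 - 3507)/((14892 + 15460) + 172886) = -3620/(30352 + 172886) = -3620/203238 = -3620*1/203238 = -1810/101619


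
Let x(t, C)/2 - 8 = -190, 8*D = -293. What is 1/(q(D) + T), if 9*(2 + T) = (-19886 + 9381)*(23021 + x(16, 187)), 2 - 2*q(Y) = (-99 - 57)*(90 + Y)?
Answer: -36/951897299 ≈ -3.7819e-8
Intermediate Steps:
D = -293/8 (D = (1/8)*(-293) = -293/8 ≈ -36.625)
x(t, C) = -364 (x(t, C) = 16 + 2*(-190) = 16 - 380 = -364)
q(Y) = 7021 + 78*Y (q(Y) = 1 - (-99 - 57)*(90 + Y)/2 = 1 - (-78)*(90 + Y) = 1 - (-14040 - 156*Y)/2 = 1 + (7020 + 78*Y) = 7021 + 78*Y)
T = -238011803/9 (T = -2 + ((-19886 + 9381)*(23021 - 364))/9 = -2 + (-10505*22657)/9 = -2 + (1/9)*(-238011785) = -2 - 238011785/9 = -238011803/9 ≈ -2.6446e+7)
1/(q(D) + T) = 1/((7021 + 78*(-293/8)) - 238011803/9) = 1/((7021 - 11427/4) - 238011803/9) = 1/(16657/4 - 238011803/9) = 1/(-951897299/36) = -36/951897299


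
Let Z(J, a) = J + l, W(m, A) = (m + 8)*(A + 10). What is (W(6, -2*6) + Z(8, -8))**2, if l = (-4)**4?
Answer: 55696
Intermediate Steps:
W(m, A) = (8 + m)*(10 + A)
l = 256
Z(J, a) = 256 + J (Z(J, a) = J + 256 = 256 + J)
(W(6, -2*6) + Z(8, -8))**2 = ((80 + 8*(-2*6) + 10*6 - 2*6*6) + (256 + 8))**2 = ((80 + 8*(-12) + 60 - 12*6) + 264)**2 = ((80 - 96 + 60 - 72) + 264)**2 = (-28 + 264)**2 = 236**2 = 55696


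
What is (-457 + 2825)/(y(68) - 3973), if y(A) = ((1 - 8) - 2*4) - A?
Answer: -296/507 ≈ -0.58383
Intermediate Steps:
y(A) = -15 - A (y(A) = (-7 - 8) - A = -15 - A)
(-457 + 2825)/(y(68) - 3973) = (-457 + 2825)/((-15 - 1*68) - 3973) = 2368/((-15 - 68) - 3973) = 2368/(-83 - 3973) = 2368/(-4056) = 2368*(-1/4056) = -296/507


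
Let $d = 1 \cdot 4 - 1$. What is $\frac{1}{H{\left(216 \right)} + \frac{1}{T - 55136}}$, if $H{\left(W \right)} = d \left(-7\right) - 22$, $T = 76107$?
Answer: $- \frac{20971}{901752} \approx -0.023256$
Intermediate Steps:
$d = 3$ ($d = 4 - 1 = 3$)
$H{\left(W \right)} = -43$ ($H{\left(W \right)} = 3 \left(-7\right) - 22 = -21 - 22 = -43$)
$\frac{1}{H{\left(216 \right)} + \frac{1}{T - 55136}} = \frac{1}{-43 + \frac{1}{76107 - 55136}} = \frac{1}{-43 + \frac{1}{20971}} = \frac{1}{- \frac{901752}{20971}} = - \frac{20971}{901752}$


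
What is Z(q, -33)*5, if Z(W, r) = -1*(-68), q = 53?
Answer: 340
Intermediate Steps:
Z(W, r) = 68
Z(q, -33)*5 = 68*5 = 340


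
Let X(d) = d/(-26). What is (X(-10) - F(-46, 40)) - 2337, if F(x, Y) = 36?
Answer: -30844/13 ≈ -2372.6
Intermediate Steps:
X(d) = -d/26 (X(d) = d*(-1/26) = -d/26)
(X(-10) - F(-46, 40)) - 2337 = (-1/26*(-10) - 1*36) - 2337 = (5/13 - 36) - 2337 = -463/13 - 2337 = -30844/13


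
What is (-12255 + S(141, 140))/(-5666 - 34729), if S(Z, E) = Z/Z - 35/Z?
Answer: 1727849/5695695 ≈ 0.30336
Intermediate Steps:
S(Z, E) = 1 - 35/Z
(-12255 + S(141, 140))/(-5666 - 34729) = (-12255 + (-35 + 141)/141)/(-5666 - 34729) = (-12255 + (1/141)*106)/(-40395) = (-12255 + 106/141)*(-1/40395) = -1727849/141*(-1/40395) = 1727849/5695695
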